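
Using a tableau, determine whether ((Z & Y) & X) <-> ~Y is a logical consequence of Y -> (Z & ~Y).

No

Initial set: {T (Y -> (Z & ~Y)); F (((Z & Y) & X) <-> ~Y)}.
T (Y -> (Z & ~Y)): β-rule — branch into F Y  //  T (Z & ~Y).
  branch 1 (add F Y):
    F (((Z & Y) & X) <-> ~Y): β-rule — branch into T ((Z & Y) & X), F ~Y  //  F ((Z & Y) & X), T ~Y.
      branch 1.1 (add T ((Z & Y) & X), F ~Y):
        × closes — contains both Y and ~Y.
      branch 1.2 (add F ((Z & Y) & X), T ~Y):
        F ((Z & Y) & X): β-rule — branch into F (Z & Y)  //  F X.
          branch 1.2.1 (add F (Z & Y)):
            F (Z & Y): β-rule — branch into F Z  //  F Y.
              branch 1.2.1.1 (add F Z):
                ○ open, literals {Y=F, Z=F}.
              branch 1.2.1.2 (add F Y):
                ○ open, literals {Y=F}.
          branch 1.2.2 (add F X):
            ○ open, literals {X=F, Y=F}.
  branch 2 (add T (Z & ~Y)):
    T (Z & ~Y): α-rule — add T Z, T ~Y.
    F (((Z & Y) & X) <-> ~Y): β-rule — branch into T ((Z & Y) & X), F ~Y  //  F ((Z & Y) & X), T ~Y.
      branch 2.1 (add T ((Z & Y) & X), F ~Y):
        × closes — contains both Y and ~Y.
      branch 2.2 (add F ((Z & Y) & X), T ~Y):
        F ((Z & Y) & X): β-rule — branch into F (Z & Y)  //  F X.
          branch 2.2.1 (add F (Z & Y)):
            F (Z & Y): β-rule — branch into F Z  //  F Y.
              branch 2.2.1.1 (add F Z):
                × closes — contains both Z and ~Z.
              branch 2.2.1.2 (add F Y):
                ○ open, literals {Y=F, Z=T}.
          branch 2.2.2 (add F X):
            ○ open, literals {X=F, Y=F, Z=T}.
3 branches closed, 5 open.
An open branch gives a countermodel: Y=F, Z=F (unmentioned atoms arbitrary); the premises hold there but the conclusion fails.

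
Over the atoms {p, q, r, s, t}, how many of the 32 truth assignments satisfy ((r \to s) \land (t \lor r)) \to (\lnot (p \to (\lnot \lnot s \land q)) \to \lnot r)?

30

Initial set: {(((r \to s) \land (t \lor r)) \to (\lnot (p \to (\lnot \lnot s \land q)) \to \lnot r))}.
(((r \to s) \land (t \lor r)) \to (\lnot (p \to (\lnot \lnot s \land q)) \to \lnot r)): β-rule — branch into \lnot ((r \to s) \land (t \lor r))  //  (\lnot (p \to (\lnot \lnot s \land q)) \to \lnot r).
  branch 1 (add \lnot ((r \to s) \land (t \lor r))):
    \lnot ((r \to s) \land (t \lor r)): β-rule — branch into \lnot (r \to s)  //  \lnot (t \lor r).
      branch 1.1 (add \lnot (r \to s)):
        \lnot (r \to s): α-rule — add r, \lnot s.
        ○ open, literals {r=true, s=false}.
      branch 1.2 (add \lnot (t \lor r)):
        \lnot (t \lor r): α-rule — add \lnot t, \lnot r.
        ○ open, literals {r=false, t=false}.
  branch 2 (add (\lnot (p \to (\lnot \lnot s \land q)) \to \lnot r)):
    (\lnot (p \to (\lnot \lnot s \land q)) \to \lnot r): β-rule — branch into \lnot \lnot (p \to (\lnot \lnot s \land q))  //  \lnot r.
      branch 2.1 (add \lnot \lnot (p \to (\lnot \lnot s \land q))):
        \lnot \lnot (p \to (\lnot \lnot s \land q)): β-rule — branch into \lnot p  //  (\lnot \lnot s \land q).
          branch 2.1.1 (add \lnot p):
            ○ open, literals {p=false}.
          branch 2.1.2 (add (\lnot \lnot s \land q)):
            (\lnot \lnot s \land q): α-rule — add \lnot \lnot s, q.
            \lnot \lnot s: drop double negation, giving s.
            ○ open, literals {q=true, s=true}.
      branch 2.2 (add \lnot r):
        ○ open, literals {r=false}.
0 branches closed, 5 open.
Each open branch fixes some atoms; the unmentioned ones are free. Counting distinct full assignments: branch {r=true, s=false} (p, q, t) contributes 8 new; branch {r=false, t=false} (p, q, s) contributes 8 new; branch {p=false} (q, r, s, t) contributes 8 new; branch {q=true, s=true} (p, r, t) contributes 3 new; branch {r=false} (p, q, s, t) contributes 3 new. Total: 30.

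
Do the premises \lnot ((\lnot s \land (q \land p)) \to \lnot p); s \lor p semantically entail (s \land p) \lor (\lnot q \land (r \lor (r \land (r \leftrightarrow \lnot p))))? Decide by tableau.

No

Initial set: {\lnot ((\lnot s \land (q \land p)) \to \lnot p); (s \lor p); \lnot ((s \land p) \lor (\lnot q \land (r \lor (r \land (r \leftrightarrow \lnot p)))))}.
\lnot ((\lnot s \land (q \land p)) \to \lnot p): α-rule — add (\lnot s \land (q \land p)), \lnot \lnot p.
\lnot ((s \land p) \lor (\lnot q \land (r \lor (r \land (r \leftrightarrow \lnot p))))): α-rule — add \lnot (s \land p), \lnot (\lnot q \land (r \lor (r \land (r \leftrightarrow \lnot p)))).
(\lnot s \land (q \land p)): α-rule — add \lnot s, (q \land p).
(q \land p): α-rule — add q, p.
(s \lor p): β-rule — branch into s  //  p.
  branch 1 (add s):
    × closes — contains both s and \lnot s.
  branch 2 (add p):
    \lnot (s \land p): β-rule — branch into \lnot s  //  \lnot p.
      branch 2.1 (add \lnot s):
        \lnot (\lnot q \land (r \lor (r \land (r \leftrightarrow \lnot p)))): β-rule — branch into \lnot \lnot q  //  \lnot (r \lor (r \land (r \leftrightarrow \lnot p))).
          branch 2.1.1 (add \lnot \lnot q):
            ○ open, literals {p=T, q=T, s=F}.
          branch 2.1.2 (add \lnot (r \lor (r \land (r \leftrightarrow \lnot p)))):
            \lnot (r \lor (r \land (r \leftrightarrow \lnot p))): α-rule — add \lnot r, \lnot (r \land (r \leftrightarrow \lnot p)).
            \lnot (r \land (r \leftrightarrow \lnot p)): β-rule — branch into \lnot r  //  \lnot (r \leftrightarrow \lnot p).
              branch 2.1.2.1 (add \lnot r):
                ○ open, literals {p=T, q=T, r=F, s=F}.
              branch 2.1.2.2 (add \lnot (r \leftrightarrow \lnot p)):
                \lnot (r \leftrightarrow \lnot p): β-rule — branch into r, \lnot \lnot p  //  \lnot r, \lnot p.
                  branch 2.1.2.2.1 (add r, \lnot \lnot p):
                    × closes — contains both r and \lnot r.
                  branch 2.1.2.2.2 (add \lnot r, \lnot p):
                    × closes — contains both p and \lnot p.
      branch 2.2 (add \lnot p):
        × closes — contains both p and \lnot p.
4 branches closed, 2 open.
An open branch gives a countermodel: p=T, q=T, s=F (unmentioned atoms arbitrary); the premises hold there but the conclusion fails.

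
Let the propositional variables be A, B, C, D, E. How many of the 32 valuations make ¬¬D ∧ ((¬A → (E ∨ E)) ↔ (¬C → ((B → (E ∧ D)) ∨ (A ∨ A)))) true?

Initial set: {(¬¬D ∧ ((¬A → (E ∨ E)) ↔ (¬C → ((B → (E ∧ D)) ∨ (A ∨ A)))))}.
(¬¬D ∧ ((¬A → (E ∨ E)) ↔ (¬C → ((B → (E ∧ D)) ∨ (A ∨ A))))): α-rule — add ¬¬D, ((¬A → (E ∨ E)) ↔ (¬C → ((B → (E ∧ D)) ∨ (A ∨ A)))).
¬¬D: drop double negation, giving D.
((¬A → (E ∨ E)) ↔ (¬C → ((B → (E ∧ D)) ∨ (A ∨ A)))): β-rule — branch into (¬A → (E ∨ E)), (¬C → ((B → (E ∧ D)) ∨ (A ∨ A)))  //  ¬(¬A → (E ∨ E)), ¬(¬C → ((B → (E ∧ D)) ∨ (A ∨ A))).
  branch 1 (add (¬A → (E ∨ E)), (¬C → ((B → (E ∧ D)) ∨ (A ∨ A)))):
    (¬A → (E ∨ E)): β-rule — branch into ¬¬A  //  (E ∨ E).
      branch 1.1 (add ¬¬A):
        (¬C → ((B → (E ∧ D)) ∨ (A ∨ A))): β-rule — branch into ¬¬C  //  ((B → (E ∧ D)) ∨ (A ∨ A)).
          branch 1.1.1 (add ¬¬C):
            ○ open, literals {A=1, C=1, D=1}.
          branch 1.1.2 (add ((B → (E ∧ D)) ∨ (A ∨ A))):
            ((B → (E ∧ D)) ∨ (A ∨ A)): β-rule — branch into (B → (E ∧ D))  //  (A ∨ A).
              branch 1.1.2.1 (add (B → (E ∧ D))):
                (B → (E ∧ D)): β-rule — branch into ¬B  //  (E ∧ D).
                  branch 1.1.2.1.1 (add ¬B):
                    ○ open, literals {A=1, B=0, D=1}.
                  branch 1.1.2.1.2 (add (E ∧ D)):
                    (E ∧ D): α-rule — add E, D.
                    ○ open, literals {A=1, D=1, E=1}.
              branch 1.1.2.2 (add (A ∨ A)):
                (A ∨ A): β-rule — branch into A  //  A.
                  branch 1.1.2.2.1 (add A):
                    ○ open, literals {A=1, D=1}.
                  branch 1.1.2.2.2 (add A):
                    ○ open, literals {A=1, D=1}.
      branch 1.2 (add (E ∨ E)):
        (¬C → ((B → (E ∧ D)) ∨ (A ∨ A))): β-rule — branch into ¬¬C  //  ((B → (E ∧ D)) ∨ (A ∨ A)).
          branch 1.2.1 (add ¬¬C):
            (E ∨ E): β-rule — branch into E  //  E.
              branch 1.2.1.1 (add E):
                ○ open, literals {C=1, D=1, E=1}.
              branch 1.2.1.2 (add E):
                ○ open, literals {C=1, D=1, E=1}.
          branch 1.2.2 (add ((B → (E ∧ D)) ∨ (A ∨ A))):
            (E ∨ E): β-rule — branch into E  //  E.
              branch 1.2.2.1 (add E):
                ((B → (E ∧ D)) ∨ (A ∨ A)): β-rule — branch into (B → (E ∧ D))  //  (A ∨ A).
                  branch 1.2.2.1.1 (add (B → (E ∧ D))):
                    (B → (E ∧ D)): β-rule — branch into ¬B  //  (E ∧ D).
                      branch 1.2.2.1.1.1 (add ¬B):
                        ○ open, literals {B=0, D=1, E=1}.
                      branch 1.2.2.1.1.2 (add (E ∧ D)):
                        (E ∧ D): α-rule — add E, D.
                        ○ open, literals {D=1, E=1}.
                  branch 1.2.2.1.2 (add (A ∨ A)):
                    (A ∨ A): β-rule — branch into A  //  A.
                      branch 1.2.2.1.2.1 (add A):
                        ○ open, literals {A=1, D=1, E=1}.
                      branch 1.2.2.1.2.2 (add A):
                        ○ open, literals {A=1, D=1, E=1}.
              branch 1.2.2.2 (add E):
                ((B → (E ∧ D)) ∨ (A ∨ A)): β-rule — branch into (B → (E ∧ D))  //  (A ∨ A).
                  branch 1.2.2.2.1 (add (B → (E ∧ D))):
                    (B → (E ∧ D)): β-rule — branch into ¬B  //  (E ∧ D).
                      branch 1.2.2.2.1.1 (add ¬B):
                        ○ open, literals {B=0, D=1, E=1}.
                      branch 1.2.2.2.1.2 (add (E ∧ D)):
                        (E ∧ D): α-rule — add E, D.
                        ○ open, literals {D=1, E=1}.
                  branch 1.2.2.2.2 (add (A ∨ A)):
                    (A ∨ A): β-rule — branch into A  //  A.
                      branch 1.2.2.2.2.1 (add A):
                        ○ open, literals {A=1, D=1, E=1}.
                      branch 1.2.2.2.2.2 (add A):
                        ○ open, literals {A=1, D=1, E=1}.
  branch 2 (add ¬(¬A → (E ∨ E)), ¬(¬C → ((B → (E ∧ D)) ∨ (A ∨ A)))):
    ¬(¬A → (E ∨ E)): α-rule — add ¬A, ¬(E ∨ E).
    ¬(¬C → ((B → (E ∧ D)) ∨ (A ∨ A))): α-rule — add ¬C, ¬((B → (E ∧ D)) ∨ (A ∨ A)).
    ¬(E ∨ E): α-rule — add ¬E, ¬E.
    ¬((B → (E ∧ D)) ∨ (A ∨ A)): α-rule — add ¬(B → (E ∧ D)), ¬(A ∨ A).
    ¬(B → (E ∧ D)): α-rule — add B, ¬(E ∧ D).
    ¬(A ∨ A): α-rule — add ¬A, ¬A.
    ¬(E ∧ D): β-rule — branch into ¬E  //  ¬D.
      branch 2.1 (add ¬E):
        ○ open, literals {A=0, B=1, C=0, D=1, E=0}.
      branch 2.2 (add ¬D):
        × closes — contains both D and ¬D.
1 branch closed, 16 open.
Each open branch fixes some atoms; the unmentioned ones are free. Counting distinct full assignments: branch {A=1, C=1, D=1} (B, E) contributes 4 new; branch {A=1, B=0, D=1} (C, E) contributes 2 new; branch {A=1, D=1, E=1} (B, C) contributes 1 new; branch {A=1, D=1} (B, C, E) contributes 1 new; branch {A=1, D=1} (B, C, E) contributes 0 new; branch {C=1, D=1, E=1} (A, B) contributes 2 new; branch {C=1, D=1, E=1} (A, B) contributes 0 new; branch {B=0, D=1, E=1} (A, C) contributes 1 new; branch {D=1, E=1} (A, B, C) contributes 1 new; branch {A=1, D=1, E=1} (B, C) contributes 0 new; branch {A=1, D=1, E=1} (B, C) contributes 0 new; branch {B=0, D=1, E=1} (A, C) contributes 0 new; branch {D=1, E=1} (A, B, C) contributes 0 new; branch {A=1, D=1, E=1} (B, C) contributes 0 new; branch {A=1, D=1, E=1} (B, C) contributes 0 new; branch {A=0, B=1, C=0, D=1, E=0} (none free) contributes 1 new. Total: 13.

13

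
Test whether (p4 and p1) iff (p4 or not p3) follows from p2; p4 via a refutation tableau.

Initial set: {p2; p4; not ((p4 and p1) iff (p4 or not p3))}.
not ((p4 and p1) iff (p4 or not p3)): β-rule — branch into (p4 and p1), not (p4 or not p3)  //  not (p4 and p1), (p4 or not p3).
  branch 1 (add (p4 and p1), not (p4 or not p3)):
    (p4 and p1): α-rule — add p4, p1.
    not (p4 or not p3): α-rule — add not p4, not not p3.
    × closes — contains both p4 and not p4.
  branch 2 (add not (p4 and p1), (p4 or not p3)):
    not (p4 and p1): β-rule — branch into not p4  //  not p1.
      branch 2.1 (add not p4):
        × closes — contains both p4 and not p4.
      branch 2.2 (add not p1):
        (p4 or not p3): β-rule — branch into p4  //  not p3.
          branch 2.2.1 (add p4):
            ○ open, literals {p1=F, p2=T, p4=T}.
          branch 2.2.2 (add not p3):
            ○ open, literals {p1=F, p2=T, p3=F, p4=T}.
2 branches closed, 2 open.
An open branch gives a countermodel: p1=F, p2=T, p4=T (unmentioned atoms arbitrary); the premises hold there but the conclusion fails.

No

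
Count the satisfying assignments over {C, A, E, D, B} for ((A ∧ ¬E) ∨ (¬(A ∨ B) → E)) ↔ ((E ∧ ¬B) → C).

Initial set: {(((A ∧ ¬E) ∨ (¬(A ∨ B) → E)) ↔ ((E ∧ ¬B) → C))}.
(((A ∧ ¬E) ∨ (¬(A ∨ B) → E)) ↔ ((E ∧ ¬B) → C)): β-rule — branch into ((A ∧ ¬E) ∨ (¬(A ∨ B) → E)), ((E ∧ ¬B) → C)  //  ¬((A ∧ ¬E) ∨ (¬(A ∨ B) → E)), ¬((E ∧ ¬B) → C).
  branch 1 (add ((A ∧ ¬E) ∨ (¬(A ∨ B) → E)), ((E ∧ ¬B) → C)):
    ((A ∧ ¬E) ∨ (¬(A ∨ B) → E)): β-rule — branch into (A ∧ ¬E)  //  (¬(A ∨ B) → E).
      branch 1.1 (add (A ∧ ¬E)):
        (A ∧ ¬E): α-rule — add A, ¬E.
        ((E ∧ ¬B) → C): β-rule — branch into ¬(E ∧ ¬B)  //  C.
          branch 1.1.1 (add ¬(E ∧ ¬B)):
            ¬(E ∧ ¬B): β-rule — branch into ¬E  //  ¬¬B.
              branch 1.1.1.1 (add ¬E):
                ○ open, literals {A=T, E=F}.
              branch 1.1.1.2 (add ¬¬B):
                ○ open, literals {A=T, B=T, E=F}.
          branch 1.1.2 (add C):
            ○ open, literals {A=T, C=T, E=F}.
      branch 1.2 (add (¬(A ∨ B) → E)):
        ((E ∧ ¬B) → C): β-rule — branch into ¬(E ∧ ¬B)  //  C.
          branch 1.2.1 (add ¬(E ∧ ¬B)):
            (¬(A ∨ B) → E): β-rule — branch into ¬¬(A ∨ B)  //  E.
              branch 1.2.1.1 (add ¬¬(A ∨ B)):
                ¬(E ∧ ¬B): β-rule — branch into ¬E  //  ¬¬B.
                  branch 1.2.1.1.1 (add ¬E):
                    ¬¬(A ∨ B): β-rule — branch into A  //  B.
                      branch 1.2.1.1.1.1 (add A):
                        ○ open, literals {A=T, E=F}.
                      branch 1.2.1.1.1.2 (add B):
                        ○ open, literals {B=T, E=F}.
                  branch 1.2.1.1.2 (add ¬¬B):
                    ¬¬(A ∨ B): β-rule — branch into A  //  B.
                      branch 1.2.1.1.2.1 (add A):
                        ○ open, literals {A=T, B=T}.
                      branch 1.2.1.1.2.2 (add B):
                        ○ open, literals {B=T}.
              branch 1.2.1.2 (add E):
                ¬(E ∧ ¬B): β-rule — branch into ¬E  //  ¬¬B.
                  branch 1.2.1.2.1 (add ¬E):
                    × closes — contains both E and ¬E.
                  branch 1.2.1.2.2 (add ¬¬B):
                    ○ open, literals {B=T, E=T}.
          branch 1.2.2 (add C):
            (¬(A ∨ B) → E): β-rule — branch into ¬¬(A ∨ B)  //  E.
              branch 1.2.2.1 (add ¬¬(A ∨ B)):
                ¬¬(A ∨ B): β-rule — branch into A  //  B.
                  branch 1.2.2.1.1 (add A):
                    ○ open, literals {A=T, C=T}.
                  branch 1.2.2.1.2 (add B):
                    ○ open, literals {B=T, C=T}.
              branch 1.2.2.2 (add E):
                ○ open, literals {C=T, E=T}.
  branch 2 (add ¬((A ∧ ¬E) ∨ (¬(A ∨ B) → E)), ¬((E ∧ ¬B) → C)):
    ¬((A ∧ ¬E) ∨ (¬(A ∨ B) → E)): α-rule — add ¬(A ∧ ¬E), ¬(¬(A ∨ B) → E).
    ¬((E ∧ ¬B) → C): α-rule — add (E ∧ ¬B), ¬C.
    ¬(¬(A ∨ B) → E): α-rule — add ¬(A ∨ B), ¬E.
    (E ∧ ¬B): α-rule — add E, ¬B.
    × closes — contains both E and ¬E.
2 branches closed, 11 open.
Each open branch fixes some atoms; the unmentioned ones are free. Counting distinct full assignments: branch {A=T, E=F} (C, D, B) contributes 8 new; branch {A=T, B=T, E=F} (C, D) contributes 0 new; branch {A=T, C=T, E=F} (D, B) contributes 0 new; branch {A=T, E=F} (C, D, B) contributes 0 new; branch {B=T, E=F} (C, A, D) contributes 4 new; branch {A=T, B=T} (C, E, D) contributes 4 new; branch {B=T} (C, A, E, D) contributes 4 new; branch {B=T, E=T} (C, A, D) contributes 0 new; branch {A=T, C=T} (E, D, B) contributes 2 new; branch {B=T, C=T} (A, E, D) contributes 0 new; branch {C=T, E=T} (A, D, B) contributes 2 new. Total: 24.

24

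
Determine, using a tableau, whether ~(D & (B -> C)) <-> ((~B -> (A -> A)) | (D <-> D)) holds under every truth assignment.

Assume the negation and expand:
Initial set: {~(~(D & (B -> C)) <-> ((~B -> (A -> A)) | (D <-> D)))}.
~(~(D & (B -> C)) <-> ((~B -> (A -> A)) | (D <-> D))): β-rule — branch into ~(D & (B -> C)), ~((~B -> (A -> A)) | (D <-> D))  //  ~~(D & (B -> C)), ((~B -> (A -> A)) | (D <-> D)).
  branch 1 (add ~(D & (B -> C)), ~((~B -> (A -> A)) | (D <-> D))):
    ~((~B -> (A -> A)) | (D <-> D)): α-rule — add ~(~B -> (A -> A)), ~(D <-> D).
    ~(~B -> (A -> A)): α-rule — add ~B, ~(A -> A).
    ~(A -> A): α-rule — add A, ~A.
    × closes — contains both A and ~A.
  branch 2 (add ~~(D & (B -> C)), ((~B -> (A -> A)) | (D <-> D))):
    ~~(D & (B -> C)): α-rule — add D, (B -> C).
    ((~B -> (A -> A)) | (D <-> D)): β-rule — branch into (~B -> (A -> A))  //  (D <-> D).
      branch 2.1 (add (~B -> (A -> A))):
        (B -> C): β-rule — branch into ~B  //  C.
          branch 2.1.1 (add ~B):
            (~B -> (A -> A)): β-rule — branch into ~~B  //  (A -> A).
              branch 2.1.1.1 (add ~~B):
                × closes — contains both B and ~B.
              branch 2.1.1.2 (add (A -> A)):
                (A -> A): β-rule — branch into ~A  //  A.
                  branch 2.1.1.2.1 (add ~A):
                    ○ open, literals {A=F, B=F, D=T}.
                  branch 2.1.1.2.2 (add A):
                    ○ open, literals {A=T, B=F, D=T}.
          branch 2.1.2 (add C):
            (~B -> (A -> A)): β-rule — branch into ~~B  //  (A -> A).
              branch 2.1.2.1 (add ~~B):
                ○ open, literals {B=T, C=T, D=T}.
              branch 2.1.2.2 (add (A -> A)):
                (A -> A): β-rule — branch into ~A  //  A.
                  branch 2.1.2.2.1 (add ~A):
                    ○ open, literals {A=F, C=T, D=T}.
                  branch 2.1.2.2.2 (add A):
                    ○ open, literals {A=T, C=T, D=T}.
      branch 2.2 (add (D <-> D)):
        (B -> C): β-rule — branch into ~B  //  C.
          branch 2.2.1 (add ~B):
            (D <-> D): β-rule — branch into D, D  //  ~D, ~D.
              branch 2.2.1.1 (add D, D):
                ○ open, literals {B=F, D=T}.
              branch 2.2.1.2 (add ~D, ~D):
                × closes — contains both D and ~D.
          branch 2.2.2 (add C):
            (D <-> D): β-rule — branch into D, D  //  ~D, ~D.
              branch 2.2.2.1 (add D, D):
                ○ open, literals {C=T, D=T}.
              branch 2.2.2.2 (add ~D, ~D):
                × closes — contains both D and ~D.
4 branches closed, 7 open.
An open branch gives a countermodel: A=F, B=F, D=T (unmentioned atoms arbitrary); under it the original formula is false.

Not valid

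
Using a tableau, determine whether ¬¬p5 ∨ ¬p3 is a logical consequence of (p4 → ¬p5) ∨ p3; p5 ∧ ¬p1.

Initial set: {((p4 → ¬p5) ∨ p3); (p5 ∧ ¬p1); ¬(¬¬p5 ∨ ¬p3)}.
(p5 ∧ ¬p1): α-rule — add p5, ¬p1.
¬(¬¬p5 ∨ ¬p3): α-rule — add ¬¬¬p5, ¬¬p3.
¬¬¬p5: drop double negation, giving ¬p5.
× closes — contains both p5 and ¬p5.
All 1 branch closes.
Every branch closed, so the premises entail the conclusion.

Yes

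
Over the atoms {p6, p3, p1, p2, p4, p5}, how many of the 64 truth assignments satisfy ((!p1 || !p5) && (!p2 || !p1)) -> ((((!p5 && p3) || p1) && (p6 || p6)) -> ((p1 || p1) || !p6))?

60

Initial set: {T (((!p1 || !p5) && (!p2 || !p1)) -> ((((!p5 && p3) || p1) && (p6 || p6)) -> ((p1 || p1) || !p6)))}.
T (((!p1 || !p5) && (!p2 || !p1)) -> ((((!p5 && p3) || p1) && (p6 || p6)) -> ((p1 || p1) || !p6))): β-rule — branch into F ((!p1 || !p5) && (!p2 || !p1))  //  T ((((!p5 && p3) || p1) && (p6 || p6)) -> ((p1 || p1) || !p6)).
  branch 1 (add F ((!p1 || !p5) && (!p2 || !p1))):
    F ((!p1 || !p5) && (!p2 || !p1)): β-rule — branch into F (!p1 || !p5)  //  F (!p2 || !p1).
      branch 1.1 (add F (!p1 || !p5)):
        F (!p1 || !p5): α-rule — add F !p1, F !p5.
        ○ open, literals {p1=T, p5=T}.
      branch 1.2 (add F (!p2 || !p1)):
        F (!p2 || !p1): α-rule — add F !p2, F !p1.
        ○ open, literals {p1=T, p2=T}.
  branch 2 (add T ((((!p5 && p3) || p1) && (p6 || p6)) -> ((p1 || p1) || !p6))):
    T ((((!p5 && p3) || p1) && (p6 || p6)) -> ((p1 || p1) || !p6)): β-rule — branch into F (((!p5 && p3) || p1) && (p6 || p6))  //  T ((p1 || p1) || !p6).
      branch 2.1 (add F (((!p5 && p3) || p1) && (p6 || p6))):
        F (((!p5 && p3) || p1) && (p6 || p6)): β-rule — branch into F ((!p5 && p3) || p1)  //  F (p6 || p6).
          branch 2.1.1 (add F ((!p5 && p3) || p1)):
            F ((!p5 && p3) || p1): α-rule — add F (!p5 && p3), F p1.
            F (!p5 && p3): β-rule — branch into F !p5  //  F p3.
              branch 2.1.1.1 (add F !p5):
                ○ open, literals {p1=F, p5=T}.
              branch 2.1.1.2 (add F p3):
                ○ open, literals {p1=F, p3=F}.
          branch 2.1.2 (add F (p6 || p6)):
            F (p6 || p6): α-rule — add F p6, F p6.
            ○ open, literals {p6=F}.
      branch 2.2 (add T ((p1 || p1) || !p6)):
        T ((p1 || p1) || !p6): β-rule — branch into T (p1 || p1)  //  T !p6.
          branch 2.2.1 (add T (p1 || p1)):
            T (p1 || p1): β-rule — branch into T p1  //  T p1.
              branch 2.2.1.1 (add T p1):
                ○ open, literals {p1=T}.
              branch 2.2.1.2 (add T p1):
                ○ open, literals {p1=T}.
          branch 2.2.2 (add T !p6):
            ○ open, literals {p6=F}.
0 branches closed, 8 open.
Each open branch fixes some atoms; the unmentioned ones are free. Counting distinct full assignments: branch {p1=T, p5=T} (p6, p3, p2, p4) contributes 16 new; branch {p1=T, p2=T} (p6, p3, p4, p5) contributes 8 new; branch {p1=F, p5=T} (p6, p3, p2, p4) contributes 16 new; branch {p1=F, p3=F} (p6, p2, p4, p5) contributes 8 new; branch {p6=F} (p3, p1, p2, p4, p5) contributes 8 new; branch {p1=T} (p6, p3, p2, p4, p5) contributes 4 new; branch {p1=T} (p6, p3, p2, p4, p5) contributes 0 new; branch {p6=F} (p3, p1, p2, p4, p5) contributes 0 new. Total: 60.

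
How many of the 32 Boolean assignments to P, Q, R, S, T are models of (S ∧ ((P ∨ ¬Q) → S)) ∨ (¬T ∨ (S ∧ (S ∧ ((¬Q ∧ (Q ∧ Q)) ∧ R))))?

24

Initial set: {T ((S ∧ ((P ∨ ¬Q) → S)) ∨ (¬T ∨ (S ∧ (S ∧ ((¬Q ∧ (Q ∧ Q)) ∧ R)))))}.
T ((S ∧ ((P ∨ ¬Q) → S)) ∨ (¬T ∨ (S ∧ (S ∧ ((¬Q ∧ (Q ∧ Q)) ∧ R))))): β-rule — branch into T (S ∧ ((P ∨ ¬Q) → S))  //  T (¬T ∨ (S ∧ (S ∧ ((¬Q ∧ (Q ∧ Q)) ∧ R)))).
  branch 1 (add T (S ∧ ((P ∨ ¬Q) → S))):
    T (S ∧ ((P ∨ ¬Q) → S)): α-rule — add T S, T ((P ∨ ¬Q) → S).
    T ((P ∨ ¬Q) → S): β-rule — branch into F (P ∨ ¬Q)  //  T S.
      branch 1.1 (add F (P ∨ ¬Q)):
        F (P ∨ ¬Q): α-rule — add F P, F ¬Q.
        ○ open, literals {P=false, Q=true, S=true}.
      branch 1.2 (add T S):
        ○ open, literals {S=true}.
  branch 2 (add T (¬T ∨ (S ∧ (S ∧ ((¬Q ∧ (Q ∧ Q)) ∧ R))))):
    T (¬T ∨ (S ∧ (S ∧ ((¬Q ∧ (Q ∧ Q)) ∧ R)))): β-rule — branch into T ¬T  //  T (S ∧ (S ∧ ((¬Q ∧ (Q ∧ Q)) ∧ R))).
      branch 2.1 (add T ¬T):
        ○ open, literals {T=false}.
      branch 2.2 (add T (S ∧ (S ∧ ((¬Q ∧ (Q ∧ Q)) ∧ R)))):
        T (S ∧ (S ∧ ((¬Q ∧ (Q ∧ Q)) ∧ R))): α-rule — add T S, T (S ∧ ((¬Q ∧ (Q ∧ Q)) ∧ R)).
        T (S ∧ ((¬Q ∧ (Q ∧ Q)) ∧ R)): α-rule — add T S, T ((¬Q ∧ (Q ∧ Q)) ∧ R).
        T ((¬Q ∧ (Q ∧ Q)) ∧ R): α-rule — add T (¬Q ∧ (Q ∧ Q)), T R.
        T (¬Q ∧ (Q ∧ Q)): α-rule — add T ¬Q, T (Q ∧ Q).
        T (Q ∧ Q): α-rule — add T Q, T Q.
        × closes — contains both Q and ¬Q.
1 branch closed, 3 open.
Each open branch fixes some atoms; the unmentioned ones are free. Counting distinct full assignments: branch {P=false, Q=true, S=true} (R, T) contributes 4 new; branch {S=true} (P, Q, R, T) contributes 12 new; branch {T=false} (P, Q, R, S) contributes 8 new. Total: 24.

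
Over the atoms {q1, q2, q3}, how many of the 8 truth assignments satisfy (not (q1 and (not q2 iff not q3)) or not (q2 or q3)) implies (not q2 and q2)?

1

Initial set: {((not (q1 and (not q2 iff not q3)) or not (q2 or q3)) implies (not q2 and q2))}.
((not (q1 and (not q2 iff not q3)) or not (q2 or q3)) implies (not q2 and q2)): β-rule — branch into not (not (q1 and (not q2 iff not q3)) or not (q2 or q3))  //  (not q2 and q2).
  branch 1 (add not (not (q1 and (not q2 iff not q3)) or not (q2 or q3))):
    not (not (q1 and (not q2 iff not q3)) or not (q2 or q3)): α-rule — add not not (q1 and (not q2 iff not q3)), not not (q2 or q3).
    not not (q1 and (not q2 iff not q3)): α-rule — add q1, (not q2 iff not q3).
    not not (q2 or q3): β-rule — branch into q2  //  q3.
      branch 1.1 (add q2):
        (not q2 iff not q3): β-rule — branch into not q2, not q3  //  not not q2, not not q3.
          branch 1.1.1 (add not q2, not q3):
            × closes — contains both q2 and not q2.
          branch 1.1.2 (add not not q2, not not q3):
            ○ open, literals {q1=T, q2=T, q3=T}.
      branch 1.2 (add q3):
        (not q2 iff not q3): β-rule — branch into not q2, not q3  //  not not q2, not not q3.
          branch 1.2.1 (add not q2, not q3):
            × closes — contains both q3 and not q3.
          branch 1.2.2 (add not not q2, not not q3):
            ○ open, literals {q1=T, q2=T, q3=T}.
  branch 2 (add (not q2 and q2)):
    (not q2 and q2): α-rule — add not q2, q2.
    × closes — contains both q2 and not q2.
3 branches closed, 2 open.
Each open branch fixes some atoms; the unmentioned ones are free. Counting distinct full assignments: branch {q1=T, q2=T, q3=T} (none free) contributes 1 new; branch {q1=T, q2=T, q3=T} (none free) contributes 0 new. Total: 1.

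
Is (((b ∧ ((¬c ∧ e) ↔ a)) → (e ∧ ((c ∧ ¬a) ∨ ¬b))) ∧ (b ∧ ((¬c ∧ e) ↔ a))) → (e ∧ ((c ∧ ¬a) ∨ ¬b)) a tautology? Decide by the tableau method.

Assume the negation and expand:
Initial set: {¬((((b ∧ ((¬c ∧ e) ↔ a)) → (e ∧ ((c ∧ ¬a) ∨ ¬b))) ∧ (b ∧ ((¬c ∧ e) ↔ a))) → (e ∧ ((c ∧ ¬a) ∨ ¬b)))}.
¬((((b ∧ ((¬c ∧ e) ↔ a)) → (e ∧ ((c ∧ ¬a) ∨ ¬b))) ∧ (b ∧ ((¬c ∧ e) ↔ a))) → (e ∧ ((c ∧ ¬a) ∨ ¬b))): α-rule — add (((b ∧ ((¬c ∧ e) ↔ a)) → (e ∧ ((c ∧ ¬a) ∨ ¬b))) ∧ (b ∧ ((¬c ∧ e) ↔ a))), ¬(e ∧ ((c ∧ ¬a) ∨ ¬b)).
(((b ∧ ((¬c ∧ e) ↔ a)) → (e ∧ ((c ∧ ¬a) ∨ ¬b))) ∧ (b ∧ ((¬c ∧ e) ↔ a))): α-rule — add ((b ∧ ((¬c ∧ e) ↔ a)) → (e ∧ ((c ∧ ¬a) ∨ ¬b))), (b ∧ ((¬c ∧ e) ↔ a)).
(b ∧ ((¬c ∧ e) ↔ a)): α-rule — add b, ((¬c ∧ e) ↔ a).
¬(e ∧ ((c ∧ ¬a) ∨ ¬b)): β-rule — branch into ¬e  //  ¬((c ∧ ¬a) ∨ ¬b).
  branch 1 (add ¬e):
    ((b ∧ ((¬c ∧ e) ↔ a)) → (e ∧ ((c ∧ ¬a) ∨ ¬b))): β-rule — branch into ¬(b ∧ ((¬c ∧ e) ↔ a))  //  (e ∧ ((c ∧ ¬a) ∨ ¬b)).
      branch 1.1 (add ¬(b ∧ ((¬c ∧ e) ↔ a))):
        ((¬c ∧ e) ↔ a): β-rule — branch into (¬c ∧ e), a  //  ¬(¬c ∧ e), ¬a.
          branch 1.1.1 (add (¬c ∧ e), a):
            (¬c ∧ e): α-rule — add ¬c, e.
            × closes — contains both e and ¬e.
          branch 1.1.2 (add ¬(¬c ∧ e), ¬a):
            ¬(b ∧ ((¬c ∧ e) ↔ a)): β-rule — branch into ¬b  //  ¬((¬c ∧ e) ↔ a).
              branch 1.1.2.1 (add ¬b):
                × closes — contains both b and ¬b.
              branch 1.1.2.2 (add ¬((¬c ∧ e) ↔ a)):
                ¬(¬c ∧ e): β-rule — branch into ¬¬c  //  ¬e.
                  branch 1.1.2.2.1 (add ¬¬c):
                    ¬((¬c ∧ e) ↔ a): β-rule — branch into (¬c ∧ e), ¬a  //  ¬(¬c ∧ e), a.
                      branch 1.1.2.2.1.1 (add (¬c ∧ e), ¬a):
                        (¬c ∧ e): α-rule — add ¬c, e.
                        × closes — contains both c and ¬c.
                      branch 1.1.2.2.1.2 (add ¬(¬c ∧ e), a):
                        × closes — contains both a and ¬a.
                  branch 1.1.2.2.2 (add ¬e):
                    ¬((¬c ∧ e) ↔ a): β-rule — branch into (¬c ∧ e), ¬a  //  ¬(¬c ∧ e), a.
                      branch 1.1.2.2.2.1 (add (¬c ∧ e), ¬a):
                        (¬c ∧ e): α-rule — add ¬c, e.
                        × closes — contains both e and ¬e.
                      branch 1.1.2.2.2.2 (add ¬(¬c ∧ e), a):
                        × closes — contains both a and ¬a.
      branch 1.2 (add (e ∧ ((c ∧ ¬a) ∨ ¬b))):
        (e ∧ ((c ∧ ¬a) ∨ ¬b)): α-rule — add e, ((c ∧ ¬a) ∨ ¬b).
        × closes — contains both e and ¬e.
  branch 2 (add ¬((c ∧ ¬a) ∨ ¬b)):
    ¬((c ∧ ¬a) ∨ ¬b): α-rule — add ¬(c ∧ ¬a), ¬¬b.
    ((b ∧ ((¬c ∧ e) ↔ a)) → (e ∧ ((c ∧ ¬a) ∨ ¬b))): β-rule — branch into ¬(b ∧ ((¬c ∧ e) ↔ a))  //  (e ∧ ((c ∧ ¬a) ∨ ¬b)).
      branch 2.1 (add ¬(b ∧ ((¬c ∧ e) ↔ a))):
        ((¬c ∧ e) ↔ a): β-rule — branch into (¬c ∧ e), a  //  ¬(¬c ∧ e), ¬a.
          branch 2.1.1 (add (¬c ∧ e), a):
            (¬c ∧ e): α-rule — add ¬c, e.
            ¬(c ∧ ¬a): β-rule — branch into ¬c  //  ¬¬a.
              branch 2.1.1.1 (add ¬c):
                ¬(b ∧ ((¬c ∧ e) ↔ a)): β-rule — branch into ¬b  //  ¬((¬c ∧ e) ↔ a).
                  branch 2.1.1.1.1 (add ¬b):
                    × closes — contains both b and ¬b.
                  branch 2.1.1.1.2 (add ¬((¬c ∧ e) ↔ a)):
                    ¬((¬c ∧ e) ↔ a): β-rule — branch into (¬c ∧ e), ¬a  //  ¬(¬c ∧ e), a.
                      branch 2.1.1.1.2.1 (add (¬c ∧ e), ¬a):
                        × closes — contains both a and ¬a.
                      branch 2.1.1.1.2.2 (add ¬(¬c ∧ e), a):
                        ¬(¬c ∧ e): β-rule — branch into ¬¬c  //  ¬e.
                          branch 2.1.1.1.2.2.1 (add ¬¬c):
                            × closes — contains both c and ¬c.
                          branch 2.1.1.1.2.2.2 (add ¬e):
                            × closes — contains both e and ¬e.
              branch 2.1.1.2 (add ¬¬a):
                ¬(b ∧ ((¬c ∧ e) ↔ a)): β-rule — branch into ¬b  //  ¬((¬c ∧ e) ↔ a).
                  branch 2.1.1.2.1 (add ¬b):
                    × closes — contains both b and ¬b.
                  branch 2.1.1.2.2 (add ¬((¬c ∧ e) ↔ a)):
                    ¬((¬c ∧ e) ↔ a): β-rule — branch into (¬c ∧ e), ¬a  //  ¬(¬c ∧ e), a.
                      branch 2.1.1.2.2.1 (add (¬c ∧ e), ¬a):
                        × closes — contains both a and ¬a.
                      branch 2.1.1.2.2.2 (add ¬(¬c ∧ e), a):
                        ¬(¬c ∧ e): β-rule — branch into ¬¬c  //  ¬e.
                          branch 2.1.1.2.2.2.1 (add ¬¬c):
                            × closes — contains both c and ¬c.
                          branch 2.1.1.2.2.2.2 (add ¬e):
                            × closes — contains both e and ¬e.
          branch 2.1.2 (add ¬(¬c ∧ e), ¬a):
            ¬(c ∧ ¬a): β-rule — branch into ¬c  //  ¬¬a.
              branch 2.1.2.1 (add ¬c):
                ¬(b ∧ ((¬c ∧ e) ↔ a)): β-rule — branch into ¬b  //  ¬((¬c ∧ e) ↔ a).
                  branch 2.1.2.1.1 (add ¬b):
                    × closes — contains both b and ¬b.
                  branch 2.1.2.1.2 (add ¬((¬c ∧ e) ↔ a)):
                    ¬(¬c ∧ e): β-rule — branch into ¬¬c  //  ¬e.
                      branch 2.1.2.1.2.1 (add ¬¬c):
                        × closes — contains both c and ¬c.
                      branch 2.1.2.1.2.2 (add ¬e):
                        ¬((¬c ∧ e) ↔ a): β-rule — branch into (¬c ∧ e), ¬a  //  ¬(¬c ∧ e), a.
                          branch 2.1.2.1.2.2.1 (add (¬c ∧ e), ¬a):
                            (¬c ∧ e): α-rule — add ¬c, e.
                            × closes — contains both e and ¬e.
                          branch 2.1.2.1.2.2.2 (add ¬(¬c ∧ e), a):
                            × closes — contains both a and ¬a.
              branch 2.1.2.2 (add ¬¬a):
                × closes — contains both a and ¬a.
      branch 2.2 (add (e ∧ ((c ∧ ¬a) ∨ ¬b))):
        (e ∧ ((c ∧ ¬a) ∨ ¬b)): α-rule — add e, ((c ∧ ¬a) ∨ ¬b).
        ((¬c ∧ e) ↔ a): β-rule — branch into (¬c ∧ e), a  //  ¬(¬c ∧ e), ¬a.
          branch 2.2.1 (add (¬c ∧ e), a):
            (¬c ∧ e): α-rule — add ¬c, e.
            ¬(c ∧ ¬a): β-rule — branch into ¬c  //  ¬¬a.
              branch 2.2.1.1 (add ¬c):
                ((c ∧ ¬a) ∨ ¬b): β-rule — branch into (c ∧ ¬a)  //  ¬b.
                  branch 2.2.1.1.1 (add (c ∧ ¬a)):
                    (c ∧ ¬a): α-rule — add c, ¬a.
                    × closes — contains both c and ¬c.
                  branch 2.2.1.1.2 (add ¬b):
                    × closes — contains both b and ¬b.
              branch 2.2.1.2 (add ¬¬a):
                ((c ∧ ¬a) ∨ ¬b): β-rule — branch into (c ∧ ¬a)  //  ¬b.
                  branch 2.2.1.2.1 (add (c ∧ ¬a)):
                    (c ∧ ¬a): α-rule — add c, ¬a.
                    × closes — contains both c and ¬c.
                  branch 2.2.1.2.2 (add ¬b):
                    × closes — contains both b and ¬b.
          branch 2.2.2 (add ¬(¬c ∧ e), ¬a):
            ¬(c ∧ ¬a): β-rule — branch into ¬c  //  ¬¬a.
              branch 2.2.2.1 (add ¬c):
                ((c ∧ ¬a) ∨ ¬b): β-rule — branch into (c ∧ ¬a)  //  ¬b.
                  branch 2.2.2.1.1 (add (c ∧ ¬a)):
                    (c ∧ ¬a): α-rule — add c, ¬a.
                    × closes — contains both c and ¬c.
                  branch 2.2.2.1.2 (add ¬b):
                    × closes — contains both b and ¬b.
              branch 2.2.2.2 (add ¬¬a):
                × closes — contains both a and ¬a.
All 27 branches close.
Every branch closed, so the negation is unsatisfiable and the formula is valid.

Valid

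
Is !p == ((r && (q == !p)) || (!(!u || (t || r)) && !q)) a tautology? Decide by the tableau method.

Assume the negation and expand:
Initial set: {F (!p == ((r && (q == !p)) || (!(!u || (t || r)) && !q)))}.
F (!p == ((r && (q == !p)) || (!(!u || (t || r)) && !q))): β-rule — branch into T !p, F ((r && (q == !p)) || (!(!u || (t || r)) && !q))  //  F !p, T ((r && (q == !p)) || (!(!u || (t || r)) && !q)).
  branch 1 (add T !p, F ((r && (q == !p)) || (!(!u || (t || r)) && !q))):
    F ((r && (q == !p)) || (!(!u || (t || r)) && !q)): α-rule — add F (r && (q == !p)), F (!(!u || (t || r)) && !q).
    F (r && (q == !p)): β-rule — branch into F r  //  F (q == !p).
      branch 1.1 (add F r):
        F (!(!u || (t || r)) && !q): β-rule — branch into F !(!u || (t || r))  //  F !q.
          branch 1.1.1 (add F !(!u || (t || r))):
            F !(!u || (t || r)): β-rule — branch into T !u  //  T (t || r).
              branch 1.1.1.1 (add T !u):
                ○ open, literals {p=F, r=F, u=F}.
              branch 1.1.1.2 (add T (t || r)):
                T (t || r): β-rule — branch into T t  //  T r.
                  branch 1.1.1.2.1 (add T t):
                    ○ open, literals {p=F, r=F, t=T}.
                  branch 1.1.1.2.2 (add T r):
                    × closes — contains both r and !r.
          branch 1.1.2 (add F !q):
            ○ open, literals {p=F, q=T, r=F}.
      branch 1.2 (add F (q == !p)):
        F (!(!u || (t || r)) && !q): β-rule — branch into F !(!u || (t || r))  //  F !q.
          branch 1.2.1 (add F !(!u || (t || r))):
            F (q == !p): β-rule — branch into T q, F !p  //  F q, T !p.
              branch 1.2.1.1 (add T q, F !p):
                × closes — contains both p and !p.
              branch 1.2.1.2 (add F q, T !p):
                F !(!u || (t || r)): β-rule — branch into T !u  //  T (t || r).
                  branch 1.2.1.2.1 (add T !u):
                    ○ open, literals {p=F, q=F, u=F}.
                  branch 1.2.1.2.2 (add T (t || r)):
                    T (t || r): β-rule — branch into T t  //  T r.
                      branch 1.2.1.2.2.1 (add T t):
                        ○ open, literals {p=F, q=F, t=T}.
                      branch 1.2.1.2.2.2 (add T r):
                        ○ open, literals {p=F, q=F, r=T}.
          branch 1.2.2 (add F !q):
            F (q == !p): β-rule — branch into T q, F !p  //  F q, T !p.
              branch 1.2.2.1 (add T q, F !p):
                × closes — contains both p and !p.
              branch 1.2.2.2 (add F q, T !p):
                × closes — contains both q and !q.
  branch 2 (add F !p, T ((r && (q == !p)) || (!(!u || (t || r)) && !q))):
    T ((r && (q == !p)) || (!(!u || (t || r)) && !q)): β-rule — branch into T (r && (q == !p))  //  T (!(!u || (t || r)) && !q).
      branch 2.1 (add T (r && (q == !p))):
        T (r && (q == !p)): α-rule — add T r, T (q == !p).
        T (q == !p): β-rule — branch into T q, T !p  //  F q, F !p.
          branch 2.1.1 (add T q, T !p):
            × closes — contains both p and !p.
          branch 2.1.2 (add F q, F !p):
            ○ open, literals {p=T, q=F, r=T}.
      branch 2.2 (add T (!(!u || (t || r)) && !q)):
        T (!(!u || (t || r)) && !q): α-rule — add T !(!u || (t || r)), T !q.
        T !(!u || (t || r)): α-rule — add F !u, F (t || r).
        F (t || r): α-rule — add F t, F r.
        ○ open, literals {p=T, q=F, r=F, t=F, u=T}.
5 branches closed, 8 open.
An open branch gives a countermodel: p=F, r=F, u=F (unmentioned atoms arbitrary); under it the original formula is false.

Not valid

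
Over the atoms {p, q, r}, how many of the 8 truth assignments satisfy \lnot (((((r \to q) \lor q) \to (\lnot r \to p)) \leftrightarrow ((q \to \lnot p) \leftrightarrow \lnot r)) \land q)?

Initial set: {\lnot (((((r \to q) \lor q) \to (\lnot r \to p)) \leftrightarrow ((q \to \lnot p) \leftrightarrow \lnot r)) \land q)}.
\lnot (((((r \to q) \lor q) \to (\lnot r \to p)) \leftrightarrow ((q \to \lnot p) \leftrightarrow \lnot r)) \land q): β-rule — branch into \lnot ((((r \to q) \lor q) \to (\lnot r \to p)) \leftrightarrow ((q \to \lnot p) \leftrightarrow \lnot r))  //  \lnot q.
  branch 1 (add \lnot ((((r \to q) \lor q) \to (\lnot r \to p)) \leftrightarrow ((q \to \lnot p) \leftrightarrow \lnot r))):
    \lnot ((((r \to q) \lor q) \to (\lnot r \to p)) \leftrightarrow ((q \to \lnot p) \leftrightarrow \lnot r)): β-rule — branch into (((r \to q) \lor q) \to (\lnot r \to p)), \lnot ((q \to \lnot p) \leftrightarrow \lnot r)  //  \lnot (((r \to q) \lor q) \to (\lnot r \to p)), ((q \to \lnot p) \leftrightarrow \lnot r).
      branch 1.1 (add (((r \to q) \lor q) \to (\lnot r \to p)), \lnot ((q \to \lnot p) \leftrightarrow \lnot r)):
        (((r \to q) \lor q) \to (\lnot r \to p)): β-rule — branch into \lnot ((r \to q) \lor q)  //  (\lnot r \to p).
          branch 1.1.1 (add \lnot ((r \to q) \lor q)):
            \lnot ((r \to q) \lor q): α-rule — add \lnot (r \to q), \lnot q.
            \lnot (r \to q): α-rule — add r, \lnot q.
            \lnot ((q \to \lnot p) \leftrightarrow \lnot r): β-rule — branch into (q \to \lnot p), \lnot \lnot r  //  \lnot (q \to \lnot p), \lnot r.
              branch 1.1.1.1 (add (q \to \lnot p), \lnot \lnot r):
                (q \to \lnot p): β-rule — branch into \lnot q  //  \lnot p.
                  branch 1.1.1.1.1 (add \lnot q):
                    ○ open, literals {q=F, r=T}.
                  branch 1.1.1.1.2 (add \lnot p):
                    ○ open, literals {p=F, q=F, r=T}.
              branch 1.1.1.2 (add \lnot (q \to \lnot p), \lnot r):
                × closes — contains both r and \lnot r.
          branch 1.1.2 (add (\lnot r \to p)):
            \lnot ((q \to \lnot p) \leftrightarrow \lnot r): β-rule — branch into (q \to \lnot p), \lnot \lnot r  //  \lnot (q \to \lnot p), \lnot r.
              branch 1.1.2.1 (add (q \to \lnot p), \lnot \lnot r):
                (\lnot r \to p): β-rule — branch into \lnot \lnot r  //  p.
                  branch 1.1.2.1.1 (add \lnot \lnot r):
                    (q \to \lnot p): β-rule — branch into \lnot q  //  \lnot p.
                      branch 1.1.2.1.1.1 (add \lnot q):
                        ○ open, literals {q=F, r=T}.
                      branch 1.1.2.1.1.2 (add \lnot p):
                        ○ open, literals {p=F, r=T}.
                  branch 1.1.2.1.2 (add p):
                    (q \to \lnot p): β-rule — branch into \lnot q  //  \lnot p.
                      branch 1.1.2.1.2.1 (add \lnot q):
                        ○ open, literals {p=T, q=F, r=T}.
                      branch 1.1.2.1.2.2 (add \lnot p):
                        × closes — contains both p and \lnot p.
              branch 1.1.2.2 (add \lnot (q \to \lnot p), \lnot r):
                \lnot (q \to \lnot p): α-rule — add q, \lnot \lnot p.
                (\lnot r \to p): β-rule — branch into \lnot \lnot r  //  p.
                  branch 1.1.2.2.1 (add \lnot \lnot r):
                    × closes — contains both r and \lnot r.
                  branch 1.1.2.2.2 (add p):
                    ○ open, literals {p=T, q=T, r=F}.
      branch 1.2 (add \lnot (((r \to q) \lor q) \to (\lnot r \to p)), ((q \to \lnot p) \leftrightarrow \lnot r)):
        \lnot (((r \to q) \lor q) \to (\lnot r \to p)): α-rule — add ((r \to q) \lor q), \lnot (\lnot r \to p).
        \lnot (\lnot r \to p): α-rule — add \lnot r, \lnot p.
        ((q \to \lnot p) \leftrightarrow \lnot r): β-rule — branch into (q \to \lnot p), \lnot r  //  \lnot (q \to \lnot p), \lnot \lnot r.
          branch 1.2.1 (add (q \to \lnot p), \lnot r):
            ((r \to q) \lor q): β-rule — branch into (r \to q)  //  q.
              branch 1.2.1.1 (add (r \to q)):
                (q \to \lnot p): β-rule — branch into \lnot q  //  \lnot p.
                  branch 1.2.1.1.1 (add \lnot q):
                    (r \to q): β-rule — branch into \lnot r  //  q.
                      branch 1.2.1.1.1.1 (add \lnot r):
                        ○ open, literals {p=F, q=F, r=F}.
                      branch 1.2.1.1.1.2 (add q):
                        × closes — contains both q and \lnot q.
                  branch 1.2.1.1.2 (add \lnot p):
                    (r \to q): β-rule — branch into \lnot r  //  q.
                      branch 1.2.1.1.2.1 (add \lnot r):
                        ○ open, literals {p=F, r=F}.
                      branch 1.2.1.1.2.2 (add q):
                        ○ open, literals {p=F, q=T, r=F}.
              branch 1.2.1.2 (add q):
                (q \to \lnot p): β-rule — branch into \lnot q  //  \lnot p.
                  branch 1.2.1.2.1 (add \lnot q):
                    × closes — contains both q and \lnot q.
                  branch 1.2.1.2.2 (add \lnot p):
                    ○ open, literals {p=F, q=T, r=F}.
          branch 1.2.2 (add \lnot (q \to \lnot p), \lnot \lnot r):
            × closes — contains both r and \lnot r.
  branch 2 (add \lnot q):
    ○ open, literals {q=F}.
6 branches closed, 11 open.
Each open branch fixes some atoms; the unmentioned ones are free. Counting distinct full assignments: branch {q=F, r=T} (p) contributes 2 new; branch {p=F, q=F, r=T} (none free) contributes 0 new; branch {q=F, r=T} (p) contributes 0 new; branch {p=F, r=T} (q) contributes 1 new; branch {p=T, q=F, r=T} (none free) contributes 0 new; branch {p=T, q=T, r=F} (none free) contributes 1 new; branch {p=F, q=F, r=F} (none free) contributes 1 new; branch {p=F, r=F} (q) contributes 1 new; branch {p=F, q=T, r=F} (none free) contributes 0 new; branch {p=F, q=T, r=F} (none free) contributes 0 new; branch {q=F} (p, r) contributes 1 new. Total: 7.

7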